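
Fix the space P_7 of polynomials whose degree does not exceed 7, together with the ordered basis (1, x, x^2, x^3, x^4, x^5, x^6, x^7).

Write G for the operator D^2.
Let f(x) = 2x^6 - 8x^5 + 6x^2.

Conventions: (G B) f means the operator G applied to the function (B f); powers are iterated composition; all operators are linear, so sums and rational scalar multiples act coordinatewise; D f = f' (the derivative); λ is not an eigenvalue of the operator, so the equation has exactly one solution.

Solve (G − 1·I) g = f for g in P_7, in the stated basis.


write g with unknown coordinates in the stated basis and equate coefficients in (G − 1·I) g = f
solving from the highest basis element down gives g = -2x^6 + 8x^5 - 60x^4 + 160x^3 - 726x^2 + 960x - 1452
check: G g = -60x^4 + 160x^3 - 720x^2 + 960x - 1452
so G g − 1·g = 2x^6 - 8x^5 + 6x^2 = f ✓

the result is g(x) = -2x^6 + 8x^5 - 60x^4 + 160x^3 - 726x^2 + 960x - 1452


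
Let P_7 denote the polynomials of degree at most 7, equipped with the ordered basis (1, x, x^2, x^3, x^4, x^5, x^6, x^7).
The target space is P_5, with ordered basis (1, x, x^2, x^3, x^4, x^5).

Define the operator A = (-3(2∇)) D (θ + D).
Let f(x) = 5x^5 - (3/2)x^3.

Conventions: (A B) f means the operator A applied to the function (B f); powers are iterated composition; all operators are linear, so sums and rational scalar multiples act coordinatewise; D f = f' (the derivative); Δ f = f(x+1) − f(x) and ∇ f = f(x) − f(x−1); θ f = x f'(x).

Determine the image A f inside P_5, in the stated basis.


the image equals g(x) = -3000x^3 + 2700x^2 - 1038x + 123

θ f = 25x^5 - (9/2)x^3
D f = 25x^4 - (9/2)x^2
(θ + D) f = 25x^5 + 25x^4 - (9/2)x^3 - (9/2)x^2
D (θ + D) f = 125x^4 + 100x^3 - (27/2)x^2 - 9x
∇ D (θ + D) f = 500x^3 - 450x^2 + 173x - 41/2
(2∇) D (θ + D) f = 1000x^3 - 900x^2 + 346x - 41
(-3(2∇)) D (θ + D) f = -3000x^3 + 2700x^2 - 1038x + 123


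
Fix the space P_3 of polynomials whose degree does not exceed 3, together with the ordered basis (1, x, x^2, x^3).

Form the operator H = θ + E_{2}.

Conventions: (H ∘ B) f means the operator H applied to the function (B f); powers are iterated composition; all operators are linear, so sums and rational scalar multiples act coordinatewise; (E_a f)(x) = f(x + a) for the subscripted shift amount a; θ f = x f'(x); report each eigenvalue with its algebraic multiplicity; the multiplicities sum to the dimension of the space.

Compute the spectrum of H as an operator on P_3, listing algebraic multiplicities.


image of 1: 1
image of x: 2x + 2
image of x^2: 3x^2 + 4x + 4
image of x^3: 4x^3 + 6x^2 + 12x + 8
the matrix is upper triangular; its diagonal is (1, 2, 3, 4)
for a triangular matrix the eigenvalues are the diagonal entries, with algebraic multiplicity their repetition count

λ = 1 (multiplicity 1), λ = 2 (multiplicity 1), λ = 3 (multiplicity 1), λ = 4 (multiplicity 1)


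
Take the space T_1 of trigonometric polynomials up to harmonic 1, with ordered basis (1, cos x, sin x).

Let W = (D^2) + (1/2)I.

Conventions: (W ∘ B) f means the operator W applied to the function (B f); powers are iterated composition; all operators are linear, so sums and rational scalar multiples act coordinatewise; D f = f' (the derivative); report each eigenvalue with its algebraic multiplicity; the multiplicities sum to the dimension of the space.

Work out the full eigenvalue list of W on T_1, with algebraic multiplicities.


image of 1: 1/2
image of cos x: -(1/2)cos x
image of sin x: -(1/2)sin x
the matrix is diagonal; its diagonal is (1/2, -1/2, -1/2)
for a triangular matrix the eigenvalues are the diagonal entries, with algebraic multiplicity their repetition count

λ = -1/2 (multiplicity 2), λ = 1/2 (multiplicity 1)


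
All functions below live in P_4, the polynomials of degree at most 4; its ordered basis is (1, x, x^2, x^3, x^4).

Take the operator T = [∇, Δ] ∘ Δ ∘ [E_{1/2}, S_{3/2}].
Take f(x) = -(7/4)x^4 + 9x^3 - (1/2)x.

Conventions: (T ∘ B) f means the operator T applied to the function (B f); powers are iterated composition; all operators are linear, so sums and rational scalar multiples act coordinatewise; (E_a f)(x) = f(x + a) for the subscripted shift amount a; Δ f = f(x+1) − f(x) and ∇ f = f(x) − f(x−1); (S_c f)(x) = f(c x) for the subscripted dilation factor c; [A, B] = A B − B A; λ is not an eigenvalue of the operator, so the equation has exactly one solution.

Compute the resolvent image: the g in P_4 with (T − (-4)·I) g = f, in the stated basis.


write g with unknown coordinates in the stated basis and equate coefficients in (T − (-4)·I) g = f
solving from the highest basis element down gives g = -(7/16)x^4 + (9/4)x^3 - (1/8)x
check: T g = 0
so T g − (-4)·g = -(7/4)x^4 + 9x^3 - (1/2)x = f ✓

the image equals g(x) = -(7/16)x^4 + (9/4)x^3 - (1/8)x


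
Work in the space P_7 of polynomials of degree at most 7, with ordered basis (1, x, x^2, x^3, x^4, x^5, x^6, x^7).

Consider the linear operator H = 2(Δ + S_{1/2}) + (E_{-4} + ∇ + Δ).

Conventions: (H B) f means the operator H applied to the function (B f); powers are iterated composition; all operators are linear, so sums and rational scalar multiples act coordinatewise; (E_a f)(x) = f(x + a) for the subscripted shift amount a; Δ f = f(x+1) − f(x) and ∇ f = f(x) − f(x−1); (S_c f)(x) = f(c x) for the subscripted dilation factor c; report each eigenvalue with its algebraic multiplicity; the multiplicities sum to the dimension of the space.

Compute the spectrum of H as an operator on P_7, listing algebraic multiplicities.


λ = 65/64 (multiplicity 1), λ = 33/32 (multiplicity 1), λ = 17/16 (multiplicity 1), λ = 9/8 (multiplicity 1), λ = 5/4 (multiplicity 1), λ = 3/2 (multiplicity 1), λ = 2 (multiplicity 1), λ = 3 (multiplicity 1)

image of 1: 3
image of x: 2x
image of x^2: (3/2)x^2 + 18
image of x^3: (5/4)x^3 + 54x - 60
image of x^4: (9/8)x^4 + 108x^2 - 240x + 258
image of x^5: (17/16)x^5 + 180x^3 - 600x^2 + 1290x - 1020
image of x^6: (33/32)x^6 + 270x^4 - 1200x^3 + 3870x^2 - 6120x + 4098
image of x^7: (65/64)x^7 + 378x^5 - 2100x^4 + 9030x^3 - 21420x^2 + 28686x - 16380
the matrix is upper triangular; its diagonal is (3, 2, 3/2, 5/4, 9/8, 17/16, 33/32, 65/64)
for a triangular matrix the eigenvalues are the diagonal entries, with algebraic multiplicity their repetition count


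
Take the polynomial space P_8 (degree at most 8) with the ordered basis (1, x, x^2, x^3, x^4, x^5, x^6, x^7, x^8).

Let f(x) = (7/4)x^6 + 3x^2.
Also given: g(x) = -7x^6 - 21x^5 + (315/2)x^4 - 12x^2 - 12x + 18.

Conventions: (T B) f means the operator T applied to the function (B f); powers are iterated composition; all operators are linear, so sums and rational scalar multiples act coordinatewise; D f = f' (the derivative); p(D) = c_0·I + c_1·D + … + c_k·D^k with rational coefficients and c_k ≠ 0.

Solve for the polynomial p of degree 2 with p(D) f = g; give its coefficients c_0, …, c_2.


D^0 f = (7/4)x^6 + 3x^2
D^1 f = (21/2)x^5 + 6x
D^2 f = (105/2)x^4 + 6
matching coefficients of g against c_0 f + c_1 Df + … from the top degree down determines the c_i
solution: c_0 = -4, c_1 = -2, c_2 = 3

p(D) = -4·I − 2·D + 3·D^2, i.e. c_0 = -4, c_1 = -2, c_2 = 3


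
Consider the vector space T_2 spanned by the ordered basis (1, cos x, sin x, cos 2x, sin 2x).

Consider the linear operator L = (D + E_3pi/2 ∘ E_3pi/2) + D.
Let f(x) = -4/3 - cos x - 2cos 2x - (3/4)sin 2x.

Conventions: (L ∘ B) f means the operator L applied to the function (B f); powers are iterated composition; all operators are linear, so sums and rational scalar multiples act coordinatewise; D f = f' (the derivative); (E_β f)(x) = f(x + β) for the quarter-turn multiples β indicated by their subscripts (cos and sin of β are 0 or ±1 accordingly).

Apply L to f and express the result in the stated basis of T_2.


the result is g(x) = -4/3 + cos x + 2sin x - 5cos 2x + (29/4)sin 2x

D f = sin x - (3/2)cos 2x + 4sin 2x
E_3pi/2 f = -4/3 - sin x + 2cos 2x + (3/4)sin 2x
E_3pi/2 E_3pi/2 f = -4/3 + cos x - 2cos 2x - (3/4)sin 2x
(D + E_3pi/2 ∘ E_3pi/2) f = -4/3 + cos x + sin x - (7/2)cos 2x + (13/4)sin 2x
D f = sin x - (3/2)cos 2x + 4sin 2x
((D + E_3pi/2 ∘ E_3pi/2) + D) f = -4/3 + cos x + 2sin x - 5cos 2x + (29/4)sin 2x


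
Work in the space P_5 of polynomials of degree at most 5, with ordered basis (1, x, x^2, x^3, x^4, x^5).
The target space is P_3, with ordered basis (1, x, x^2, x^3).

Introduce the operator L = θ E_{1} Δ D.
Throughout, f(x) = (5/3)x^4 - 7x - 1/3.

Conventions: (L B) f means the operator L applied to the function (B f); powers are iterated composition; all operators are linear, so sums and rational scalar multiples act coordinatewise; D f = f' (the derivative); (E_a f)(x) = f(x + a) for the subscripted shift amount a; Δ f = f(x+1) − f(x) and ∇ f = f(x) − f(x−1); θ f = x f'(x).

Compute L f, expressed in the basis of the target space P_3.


D f = (20/3)x^3 - 7
Δ D f = 20x^2 + 20x + 20/3
E_{1} Δ D f = 20x^2 + 60x + 140/3
θ (E_{1} Δ D) f = 40x^2 + 60x

g(x) = 40x^2 + 60x


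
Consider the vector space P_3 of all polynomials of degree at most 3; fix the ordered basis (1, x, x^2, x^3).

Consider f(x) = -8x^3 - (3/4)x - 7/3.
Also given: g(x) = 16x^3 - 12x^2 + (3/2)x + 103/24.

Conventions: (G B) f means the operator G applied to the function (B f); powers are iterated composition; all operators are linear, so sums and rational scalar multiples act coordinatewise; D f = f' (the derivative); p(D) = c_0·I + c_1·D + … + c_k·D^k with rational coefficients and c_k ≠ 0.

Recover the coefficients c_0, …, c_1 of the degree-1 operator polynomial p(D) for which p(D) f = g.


c_0 = -2, c_1 = 1/2

D^0 f = -8x^3 - (3/4)x - 7/3
D^1 f = -24x^2 - 3/4
matching coefficients of g against c_0 f + c_1 Df + … from the top degree down determines the c_i
solution: c_0 = -2, c_1 = 1/2


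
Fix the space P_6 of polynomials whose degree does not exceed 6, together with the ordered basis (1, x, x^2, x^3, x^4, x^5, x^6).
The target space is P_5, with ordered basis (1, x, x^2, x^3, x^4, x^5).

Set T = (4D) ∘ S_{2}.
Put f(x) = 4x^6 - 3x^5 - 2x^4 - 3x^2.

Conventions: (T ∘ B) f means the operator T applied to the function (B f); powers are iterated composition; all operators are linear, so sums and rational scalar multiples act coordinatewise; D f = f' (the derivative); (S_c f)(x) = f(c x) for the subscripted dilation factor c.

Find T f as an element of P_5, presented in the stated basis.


S_{2} f = 256x^6 - 96x^5 - 32x^4 - 12x^2
D S_{2} f = 1536x^5 - 480x^4 - 128x^3 - 24x
(4D) S_{2} f = 6144x^5 - 1920x^4 - 512x^3 - 96x

g(x) = 6144x^5 - 1920x^4 - 512x^3 - 96x


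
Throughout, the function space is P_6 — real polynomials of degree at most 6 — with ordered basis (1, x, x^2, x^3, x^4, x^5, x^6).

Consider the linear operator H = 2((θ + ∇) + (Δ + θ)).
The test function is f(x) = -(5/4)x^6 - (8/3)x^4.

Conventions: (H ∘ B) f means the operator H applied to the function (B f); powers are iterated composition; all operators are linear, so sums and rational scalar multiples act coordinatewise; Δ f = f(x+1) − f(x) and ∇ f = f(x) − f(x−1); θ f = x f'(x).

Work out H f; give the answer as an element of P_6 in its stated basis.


g(x) = -30x^6 - 30x^5 - (128/3)x^4 - (428/3)x^3 - (218/3)x

θ f = -(15/2)x^6 - (32/3)x^4
∇ f = -(15/2)x^5 + (75/4)x^4 - (107/3)x^3 + (139/4)x^2 - (109/6)x + 47/12
(θ + ∇) f = -(15/2)x^6 - (15/2)x^5 + (97/12)x^4 - (107/3)x^3 + (139/4)x^2 - (109/6)x + 47/12
Δ f = -(15/2)x^5 - (75/4)x^4 - (107/3)x^3 - (139/4)x^2 - (109/6)x - 47/12
θ f = -(15/2)x^6 - (32/3)x^4
(Δ + θ) f = -(15/2)x^6 - (15/2)x^5 - (353/12)x^4 - (107/3)x^3 - (139/4)x^2 - (109/6)x - 47/12
((θ + ∇) + (Δ + θ)) f = -15x^6 - 15x^5 - (64/3)x^4 - (214/3)x^3 - (109/3)x
(2((θ + ∇) + (Δ + θ))) f = -30x^6 - 30x^5 - (128/3)x^4 - (428/3)x^3 - (218/3)x


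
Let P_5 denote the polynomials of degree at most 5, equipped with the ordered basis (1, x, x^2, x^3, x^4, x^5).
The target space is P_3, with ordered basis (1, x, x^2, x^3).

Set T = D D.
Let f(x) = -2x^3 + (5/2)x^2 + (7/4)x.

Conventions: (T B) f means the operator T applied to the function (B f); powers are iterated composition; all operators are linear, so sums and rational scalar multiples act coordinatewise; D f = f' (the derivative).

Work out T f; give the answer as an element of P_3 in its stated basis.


g(x) = -12x + 5

D f = -6x^2 + 5x + 7/4
D D f = -12x + 5


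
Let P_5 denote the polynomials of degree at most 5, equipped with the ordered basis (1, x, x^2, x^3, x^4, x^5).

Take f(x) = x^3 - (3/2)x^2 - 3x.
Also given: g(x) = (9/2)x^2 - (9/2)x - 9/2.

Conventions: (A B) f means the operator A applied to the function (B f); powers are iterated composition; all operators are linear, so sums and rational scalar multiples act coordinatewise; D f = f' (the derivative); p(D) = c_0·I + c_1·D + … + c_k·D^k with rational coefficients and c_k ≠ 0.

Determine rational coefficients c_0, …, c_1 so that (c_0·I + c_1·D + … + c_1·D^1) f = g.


D^0 f = x^3 - (3/2)x^2 - 3x
D^1 f = 3x^2 - 3x - 3
matching coefficients of g against c_0 f + c_1 Df + … from the top degree down determines the c_i
solution: c_0 = 0, c_1 = 3/2

c_0 = 0, c_1 = 3/2


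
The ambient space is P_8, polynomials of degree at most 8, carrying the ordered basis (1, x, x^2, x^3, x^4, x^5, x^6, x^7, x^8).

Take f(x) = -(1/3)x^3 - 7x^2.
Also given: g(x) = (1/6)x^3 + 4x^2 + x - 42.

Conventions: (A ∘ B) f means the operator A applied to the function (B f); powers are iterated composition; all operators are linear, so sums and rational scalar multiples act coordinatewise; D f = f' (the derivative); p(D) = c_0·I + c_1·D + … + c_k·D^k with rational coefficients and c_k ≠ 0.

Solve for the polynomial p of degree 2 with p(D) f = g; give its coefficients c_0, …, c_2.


D^0 f = -(1/3)x^3 - 7x^2
D^1 f = -x^2 - 14x
D^2 f = -2x - 14
matching coefficients of g against c_0 f + c_1 Df + … from the top degree down determines the c_i
solution: c_0 = -1/2, c_1 = -1/2, c_2 = 3

c_0 = -1/2, c_1 = -1/2, c_2 = 3


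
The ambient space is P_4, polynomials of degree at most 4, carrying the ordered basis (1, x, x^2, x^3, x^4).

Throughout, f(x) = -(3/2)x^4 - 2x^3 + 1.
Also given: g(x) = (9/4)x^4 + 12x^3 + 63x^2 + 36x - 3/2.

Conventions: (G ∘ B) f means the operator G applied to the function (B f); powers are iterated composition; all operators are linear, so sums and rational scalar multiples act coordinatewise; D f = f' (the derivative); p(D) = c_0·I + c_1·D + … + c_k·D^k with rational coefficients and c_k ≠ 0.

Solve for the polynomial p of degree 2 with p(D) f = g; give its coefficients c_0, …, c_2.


D^0 f = -(3/2)x^4 - 2x^3 + 1
D^1 f = -6x^3 - 6x^2
D^2 f = -18x^2 - 12x
matching coefficients of g against c_0 f + c_1 Df + … from the top degree down determines the c_i
solution: c_0 = -3/2, c_1 = -3/2, c_2 = -3

c_0 = -3/2, c_1 = -3/2, c_2 = -3


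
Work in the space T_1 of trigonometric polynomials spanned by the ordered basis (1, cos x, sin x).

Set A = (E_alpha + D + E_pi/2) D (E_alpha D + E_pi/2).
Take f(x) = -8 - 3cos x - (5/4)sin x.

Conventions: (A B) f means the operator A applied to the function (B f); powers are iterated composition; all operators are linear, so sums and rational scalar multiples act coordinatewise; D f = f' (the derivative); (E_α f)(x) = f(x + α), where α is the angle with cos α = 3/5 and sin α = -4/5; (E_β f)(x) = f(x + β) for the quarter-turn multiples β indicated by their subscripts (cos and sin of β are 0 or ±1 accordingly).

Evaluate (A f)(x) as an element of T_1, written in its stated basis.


D f = -(5/4)cos x + 3sin x
E_alpha D f = -(63/20)cos x + (4/5)sin x
E_pi/2 f = -8 - (5/4)cos x + 3sin x
(E_alpha D + E_pi/2) f = -8 - (22/5)cos x + (19/5)sin x
D (E_alpha D + E_pi/2) f = (19/5)cos x + (22/5)sin x
E_alpha D (E_alpha D + E_pi/2) f = -(31/25)cos x + (142/25)sin x
D D (E_alpha D + E_pi/2) f = (22/5)cos x - (19/5)sin x
E_pi/2 D (E_alpha D + E_pi/2) f = (22/5)cos x - (19/5)sin x
(E_alpha + D + E_pi/2) D (E_alpha D + E_pi/2) f = (189/25)cos x - (48/25)sin x

g(x) = (189/25)cos x - (48/25)sin x


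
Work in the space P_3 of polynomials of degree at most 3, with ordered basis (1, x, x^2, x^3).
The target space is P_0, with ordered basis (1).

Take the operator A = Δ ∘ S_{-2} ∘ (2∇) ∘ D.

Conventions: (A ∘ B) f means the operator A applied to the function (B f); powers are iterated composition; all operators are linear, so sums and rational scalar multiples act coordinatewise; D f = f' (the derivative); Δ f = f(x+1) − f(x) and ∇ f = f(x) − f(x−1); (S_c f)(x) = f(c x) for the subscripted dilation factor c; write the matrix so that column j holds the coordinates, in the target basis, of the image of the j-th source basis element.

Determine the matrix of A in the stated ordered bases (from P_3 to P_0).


image of 1: 0
image of x: 0
image of x^2: 0
image of x^3: -24
each image's coordinates form column j of the matrix

the matrix is [[0, 0, 0, -24]] (rows listed top to bottom)


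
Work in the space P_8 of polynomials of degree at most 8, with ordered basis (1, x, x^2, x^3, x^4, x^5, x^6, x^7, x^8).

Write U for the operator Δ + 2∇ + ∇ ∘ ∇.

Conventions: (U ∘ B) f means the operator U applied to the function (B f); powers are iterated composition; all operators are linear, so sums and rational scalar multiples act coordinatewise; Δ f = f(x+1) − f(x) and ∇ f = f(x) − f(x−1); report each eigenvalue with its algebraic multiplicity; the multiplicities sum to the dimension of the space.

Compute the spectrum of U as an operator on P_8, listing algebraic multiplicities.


λ = 0 (multiplicity 9)

image of 1: 0
image of x: 3
image of x^2: 6x + 1
image of x^3: 9x^2 + 3x - 3
image of x^4: 12x^3 + 6x^2 - 12x + 13
image of x^5: 15x^4 + 10x^3 - 30x^2 + 65x - 27
image of x^6: 18x^5 + 15x^4 - 60x^3 + 195x^2 - 162x + 61
image of x^7: 21x^6 + 21x^5 - 105x^4 + 455x^3 - 567x^2 + 427x - 123
image of x^8: 24x^7 + 28x^6 - 168x^5 + 910x^4 - 1512x^3 + 1708x^2 - 984x + 253
the matrix is upper triangular; its diagonal is (0, 0, 0, 0, 0, 0, 0, 0, 0)
for a triangular matrix the eigenvalues are the diagonal entries, with algebraic multiplicity their repetition count


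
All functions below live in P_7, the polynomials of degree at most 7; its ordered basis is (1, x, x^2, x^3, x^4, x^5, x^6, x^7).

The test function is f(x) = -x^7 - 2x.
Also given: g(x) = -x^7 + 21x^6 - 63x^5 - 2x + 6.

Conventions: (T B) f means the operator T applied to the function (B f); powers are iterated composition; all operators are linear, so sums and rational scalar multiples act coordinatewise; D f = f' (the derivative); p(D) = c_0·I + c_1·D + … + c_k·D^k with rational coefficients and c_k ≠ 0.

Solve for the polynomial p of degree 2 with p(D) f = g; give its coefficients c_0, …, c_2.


D^0 f = -x^7 - 2x
D^1 f = -7x^6 - 2
D^2 f = -42x^5
matching coefficients of g against c_0 f + c_1 Df + … from the top degree down determines the c_i
solution: c_0 = 1, c_1 = -3, c_2 = 3/2

c_0 = 1, c_1 = -3, c_2 = 3/2


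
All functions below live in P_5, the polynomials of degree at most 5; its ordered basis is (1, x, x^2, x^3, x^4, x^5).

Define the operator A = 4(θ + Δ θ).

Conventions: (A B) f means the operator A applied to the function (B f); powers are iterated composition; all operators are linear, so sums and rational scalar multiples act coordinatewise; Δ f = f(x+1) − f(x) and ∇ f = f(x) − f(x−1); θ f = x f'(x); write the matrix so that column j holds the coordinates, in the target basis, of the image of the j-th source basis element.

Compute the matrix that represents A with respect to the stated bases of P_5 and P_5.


the matrix is [[0, 4, 8, 12, 16, 20]; [0, 4, 16, 36, 64, 100]; [0, 0, 8, 36, 96, 200]; [0, 0, 0, 12, 64, 200]; [0, 0, 0, 0, 16, 100]; [0, 0, 0, 0, 0, 20]] (rows listed top to bottom)

image of 1: 0
image of x: 4x + 4
image of x^2: 8x^2 + 16x + 8
image of x^3: 12x^3 + 36x^2 + 36x + 12
image of x^4: 16x^4 + 64x^3 + 96x^2 + 64x + 16
image of x^5: 20x^5 + 100x^4 + 200x^3 + 200x^2 + 100x + 20
each image's coordinates form column j of the matrix


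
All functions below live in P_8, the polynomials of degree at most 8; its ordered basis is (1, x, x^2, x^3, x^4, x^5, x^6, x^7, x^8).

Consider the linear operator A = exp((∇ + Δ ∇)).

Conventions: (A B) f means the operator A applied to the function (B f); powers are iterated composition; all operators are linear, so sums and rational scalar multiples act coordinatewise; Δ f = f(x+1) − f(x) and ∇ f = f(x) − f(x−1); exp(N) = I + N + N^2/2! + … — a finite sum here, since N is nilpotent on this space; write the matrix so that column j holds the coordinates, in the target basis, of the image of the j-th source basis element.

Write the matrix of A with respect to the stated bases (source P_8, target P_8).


the matrix is [[1, 1, 2, 5, 15, 52, 203, 877, 4140]; [0, 1, 2, 6, 20, 75, 312, 1421, 7016]; [0, 0, 1, 3, 12, 50, 225, 1092, 5684]; [0, 0, 0, 1, 4, 20, 100, 525, 2912]; [0, 0, 0, 0, 1, 5, 30, 175, 1050]; [0, 0, 0, 0, 0, 1, 6, 42, 280]; [0, 0, 0, 0, 0, 0, 1, 7, 56]; [0, 0, 0, 0, 0, 0, 0, 1, 8]; [0, 0, 0, 0, 0, 0, 0, 0, 1]] (rows listed top to bottom)

image of 1: 1
image of x: x + 1
image of x^2: x^2 + 2x + 2
image of x^3: x^3 + 3x^2 + 6x + 5
image of x^4: x^4 + 4x^3 + 12x^2 + 20x + 15
image of x^5: x^5 + 5x^4 + 20x^3 + 50x^2 + 75x + 52
image of x^6: x^6 + 6x^5 + 30x^4 + 100x^3 + 225x^2 + 312x + 203
image of x^7: x^7 + 7x^6 + 42x^5 + 175x^4 + 525x^3 + 1092x^2 + 1421x + 877
image of x^8: x^8 + 8x^7 + 56x^6 + 280x^5 + 1050x^4 + 2912x^3 + 5684x^2 + 7016x + 4140
each image's coordinates form column j of the matrix


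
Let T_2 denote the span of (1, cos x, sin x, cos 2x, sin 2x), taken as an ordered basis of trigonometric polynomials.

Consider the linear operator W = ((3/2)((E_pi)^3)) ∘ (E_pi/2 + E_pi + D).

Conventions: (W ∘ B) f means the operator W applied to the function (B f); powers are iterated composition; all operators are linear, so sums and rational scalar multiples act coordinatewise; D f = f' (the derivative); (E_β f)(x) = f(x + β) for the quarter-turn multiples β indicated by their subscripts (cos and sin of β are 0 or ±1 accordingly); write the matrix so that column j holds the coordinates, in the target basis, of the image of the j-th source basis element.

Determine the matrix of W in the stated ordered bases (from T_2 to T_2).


image of 1: 3
image of cos x: (3/2)cos x + 3sin x
image of sin x: -3cos x + (3/2)sin x
image of cos 2x: -3sin 2x
image of sin 2x: 3cos 2x
each image's coordinates form column j of the matrix

the matrix is [[3, 0, 0, 0, 0]; [0, 3/2, -3, 0, 0]; [0, 3, 3/2, 0, 0]; [0, 0, 0, 0, 3]; [0, 0, 0, -3, 0]] (rows listed top to bottom)


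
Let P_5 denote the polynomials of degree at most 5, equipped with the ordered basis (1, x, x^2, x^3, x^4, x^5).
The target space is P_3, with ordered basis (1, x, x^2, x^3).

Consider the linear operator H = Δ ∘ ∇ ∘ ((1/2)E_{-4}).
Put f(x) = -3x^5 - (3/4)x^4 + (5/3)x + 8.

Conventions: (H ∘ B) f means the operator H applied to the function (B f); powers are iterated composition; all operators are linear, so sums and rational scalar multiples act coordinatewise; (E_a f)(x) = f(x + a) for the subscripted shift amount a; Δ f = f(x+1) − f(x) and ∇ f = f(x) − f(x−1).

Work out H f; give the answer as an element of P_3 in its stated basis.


E_{-4} f = -3x^5 + (237/4)x^4 - 468x^3 + 1848x^2 - (10939/3)x + 8644/3
((1/2)E_{-4}) f = -(3/2)x^5 + (237/8)x^4 - 234x^3 + 924x^2 - (10939/6)x + 4322/3
∇ ((1/2)E_{-4}) f = -(15/2)x^4 + (267/2)x^3 - (3579/4)x^2 + 2676x - 72295/24
Δ ∇ ((1/2)E_{-4}) f = -30x^3 + (711/2)x^2 - 1419x + 7629/4

g(x) = -30x^3 + (711/2)x^2 - 1419x + 7629/4


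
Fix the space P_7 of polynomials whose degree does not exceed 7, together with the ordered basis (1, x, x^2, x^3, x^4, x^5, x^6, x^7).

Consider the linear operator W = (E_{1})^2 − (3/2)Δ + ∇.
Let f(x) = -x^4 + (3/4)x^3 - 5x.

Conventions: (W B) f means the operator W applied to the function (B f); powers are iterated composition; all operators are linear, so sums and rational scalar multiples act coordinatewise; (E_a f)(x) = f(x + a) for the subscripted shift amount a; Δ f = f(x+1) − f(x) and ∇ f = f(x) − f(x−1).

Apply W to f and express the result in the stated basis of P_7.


the result is g(x) = -x^4 - (21/4)x^3 - (45/8)x^2 - (253/8)x - 123/8

E_{1} f = -x^4 - (13/4)x^3 - (15/4)x^2 - (27/4)x - 21/4
E_{1} E_{1} f = -x^4 - (29/4)x^3 - (39/2)x^2 - 28x - 20
Δ f = -4x^3 - (15/4)x^2 - (7/4)x - 21/4
(-(3/2)Δ) f = 6x^3 + (45/8)x^2 + (21/8)x + 63/8
∇ f = -4x^3 + (33/4)x^2 - (25/4)x - 13/4
((E_{1})^2 − (3/2)Δ + ∇) f = -x^4 - (21/4)x^3 - (45/8)x^2 - (253/8)x - 123/8


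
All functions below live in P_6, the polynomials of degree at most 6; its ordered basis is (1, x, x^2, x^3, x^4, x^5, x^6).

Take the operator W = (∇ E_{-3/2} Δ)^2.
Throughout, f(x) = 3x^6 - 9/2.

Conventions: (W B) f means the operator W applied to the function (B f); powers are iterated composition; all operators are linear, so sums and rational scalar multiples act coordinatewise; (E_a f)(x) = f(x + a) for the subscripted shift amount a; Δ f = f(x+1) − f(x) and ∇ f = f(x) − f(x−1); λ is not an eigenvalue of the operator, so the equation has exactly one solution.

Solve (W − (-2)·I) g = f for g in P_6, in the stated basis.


write g with unknown coordinates in the stated basis and equate coefficients in (W − (-2)·I) g = f
solving from the highest basis element down gives g = (3/2)x^6 - 270x^2 + 1620x - 10089/4
check: W g = 540x^2 - 3240x + 5040
so W g − (-2)·g = 3x^6 - 9/2 = f ✓

g(x) = (3/2)x^6 - 270x^2 + 1620x - 10089/4


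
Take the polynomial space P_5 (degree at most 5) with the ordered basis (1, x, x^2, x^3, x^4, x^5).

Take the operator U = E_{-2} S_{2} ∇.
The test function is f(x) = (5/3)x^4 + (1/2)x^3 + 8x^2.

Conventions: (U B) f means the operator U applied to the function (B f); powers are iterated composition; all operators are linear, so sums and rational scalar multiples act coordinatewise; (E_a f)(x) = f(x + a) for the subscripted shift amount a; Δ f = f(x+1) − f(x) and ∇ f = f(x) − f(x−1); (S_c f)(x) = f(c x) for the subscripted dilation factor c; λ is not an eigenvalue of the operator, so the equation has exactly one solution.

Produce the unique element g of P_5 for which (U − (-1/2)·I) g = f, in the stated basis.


write g with unknown coordinates in the stated basis and equate coefficients in (U − (-1/2)·I) g = f
solving from the highest basis element down gives g = (10/3)x^4 - (637/3)x^3 + 6552x^2 - (235804/3)x + 910510/3
check: U g = (320/3)x^3 - 3268x^2 + (117902/3)x - 455255/3
so U g − (-1/2)·g = (5/3)x^4 + (1/2)x^3 + 8x^2 = f ✓

the result is g(x) = (10/3)x^4 - (637/3)x^3 + 6552x^2 - (235804/3)x + 910510/3


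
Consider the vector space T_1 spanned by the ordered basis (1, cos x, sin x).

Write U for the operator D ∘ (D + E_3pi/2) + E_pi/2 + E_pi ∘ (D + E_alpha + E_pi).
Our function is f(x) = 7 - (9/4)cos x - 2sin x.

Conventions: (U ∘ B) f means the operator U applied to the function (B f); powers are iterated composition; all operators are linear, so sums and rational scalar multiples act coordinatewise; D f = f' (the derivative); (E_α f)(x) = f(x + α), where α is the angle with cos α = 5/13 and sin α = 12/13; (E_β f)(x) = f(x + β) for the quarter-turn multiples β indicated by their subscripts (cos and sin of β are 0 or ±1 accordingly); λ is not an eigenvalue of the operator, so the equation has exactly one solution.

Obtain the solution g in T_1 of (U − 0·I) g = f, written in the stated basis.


write g with unknown coordinates in the stated basis and equate coefficients in (U − 0·I) g = f
solving from the highest basis element down gives g = 7/3 - (21/8)cos x + (11/16)sin x
check: U g = 7 - (9/4)cos x - 2sin x
so U g − 0·g = 7 - (9/4)cos x - 2sin x = f ✓

g(x) = 7/3 - (21/8)cos x + (11/16)sin x


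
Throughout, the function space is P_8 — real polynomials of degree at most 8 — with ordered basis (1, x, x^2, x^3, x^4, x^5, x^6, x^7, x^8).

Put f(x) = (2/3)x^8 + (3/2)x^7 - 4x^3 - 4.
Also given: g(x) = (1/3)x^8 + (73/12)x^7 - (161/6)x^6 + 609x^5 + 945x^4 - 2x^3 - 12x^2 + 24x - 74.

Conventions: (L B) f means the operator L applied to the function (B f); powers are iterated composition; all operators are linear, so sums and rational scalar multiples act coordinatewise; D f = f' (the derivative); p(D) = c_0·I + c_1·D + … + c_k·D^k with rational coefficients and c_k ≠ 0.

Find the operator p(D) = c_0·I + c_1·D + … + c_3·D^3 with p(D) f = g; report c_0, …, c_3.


D^0 f = (2/3)x^8 + (3/2)x^7 - 4x^3 - 4
D^1 f = (16/3)x^7 + (21/2)x^6 - 12x^2
D^2 f = (112/3)x^6 + 63x^5 - 24x
D^3 f = 224x^5 + 315x^4 - 24
matching coefficients of g against c_0 f + c_1 Df + … from the top degree down determines the c_i
solution: c_0 = 1/2, c_1 = 1, c_2 = -1, c_3 = 3

c_0 = 1/2, c_1 = 1, c_2 = -1, c_3 = 3


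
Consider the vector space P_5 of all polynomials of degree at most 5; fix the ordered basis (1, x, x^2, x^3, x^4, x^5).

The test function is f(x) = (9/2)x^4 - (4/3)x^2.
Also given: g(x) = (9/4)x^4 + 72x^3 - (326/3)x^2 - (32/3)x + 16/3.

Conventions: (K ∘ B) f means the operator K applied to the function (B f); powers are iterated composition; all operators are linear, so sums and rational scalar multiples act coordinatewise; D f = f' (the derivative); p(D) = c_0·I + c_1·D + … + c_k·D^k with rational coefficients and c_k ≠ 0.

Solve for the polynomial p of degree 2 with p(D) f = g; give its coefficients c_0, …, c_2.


D^0 f = (9/2)x^4 - (4/3)x^2
D^1 f = 18x^3 - (8/3)x
D^2 f = 54x^2 - 8/3
matching coefficients of g against c_0 f + c_1 Df + … from the top degree down determines the c_i
solution: c_0 = 1/2, c_1 = 4, c_2 = -2

c_0 = 1/2, c_1 = 4, c_2 = -2


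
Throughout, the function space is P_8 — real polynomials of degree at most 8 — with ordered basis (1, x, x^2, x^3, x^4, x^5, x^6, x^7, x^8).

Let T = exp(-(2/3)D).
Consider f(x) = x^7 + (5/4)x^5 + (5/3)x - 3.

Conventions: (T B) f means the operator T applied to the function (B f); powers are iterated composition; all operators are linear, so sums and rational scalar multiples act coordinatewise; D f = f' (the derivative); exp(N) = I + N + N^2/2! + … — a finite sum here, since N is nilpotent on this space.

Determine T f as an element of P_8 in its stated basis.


order-1 term: -(14/3)x^6 - (25/6)x^4 - 10/9
order-2 term: (28/3)x^5 + (50/9)x^3
order-3 term: -(280/27)x^4 - (100/27)x^2
order-4 term: (560/81)x^3 + (100/81)x
order-5 term: -(224/81)x^2 - 40/243
order-6 term: (448/729)x
order-7 term: -128/2187
the series for exp(-(2/3)D) f terminates at order 7
exp(-(2/3)D) f = x^7 - (14/3)x^6 + (127/12)x^5 - (785/54)x^4 + (1010/81)x^3 - (524/81)x^2 + (2563/729)x - 9479/2187

g(x) = x^7 - (14/3)x^6 + (127/12)x^5 - (785/54)x^4 + (1010/81)x^3 - (524/81)x^2 + (2563/729)x - 9479/2187


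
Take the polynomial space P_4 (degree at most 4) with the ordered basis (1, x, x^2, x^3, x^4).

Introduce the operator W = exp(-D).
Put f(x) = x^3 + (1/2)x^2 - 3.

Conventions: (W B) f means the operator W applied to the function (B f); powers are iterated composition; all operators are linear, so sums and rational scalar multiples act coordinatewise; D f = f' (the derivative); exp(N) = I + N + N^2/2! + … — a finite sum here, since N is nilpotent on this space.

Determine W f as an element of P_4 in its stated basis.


the image equals g(x) = x^3 - (5/2)x^2 + 2x - 7/2

order-1 term: -3x^2 - x
order-2 term: 3x + 1/2
order-3 term: -1
the series for exp(-D) f terminates at order 3
exp(-D) f = x^3 - (5/2)x^2 + 2x - 7/2


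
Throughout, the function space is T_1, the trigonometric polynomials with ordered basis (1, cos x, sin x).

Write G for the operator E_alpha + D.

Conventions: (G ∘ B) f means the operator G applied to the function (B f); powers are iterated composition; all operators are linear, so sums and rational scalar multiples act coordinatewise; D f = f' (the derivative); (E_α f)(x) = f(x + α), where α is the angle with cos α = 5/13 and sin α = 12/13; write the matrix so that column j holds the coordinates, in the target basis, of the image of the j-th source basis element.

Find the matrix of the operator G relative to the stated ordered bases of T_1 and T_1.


the matrix is [[1, 0, 0]; [0, 5/13, 25/13]; [0, -25/13, 5/13]] (rows listed top to bottom)

image of 1: 1
image of cos x: (5/13)cos x - (25/13)sin x
image of sin x: (25/13)cos x + (5/13)sin x
each image's coordinates form column j of the matrix


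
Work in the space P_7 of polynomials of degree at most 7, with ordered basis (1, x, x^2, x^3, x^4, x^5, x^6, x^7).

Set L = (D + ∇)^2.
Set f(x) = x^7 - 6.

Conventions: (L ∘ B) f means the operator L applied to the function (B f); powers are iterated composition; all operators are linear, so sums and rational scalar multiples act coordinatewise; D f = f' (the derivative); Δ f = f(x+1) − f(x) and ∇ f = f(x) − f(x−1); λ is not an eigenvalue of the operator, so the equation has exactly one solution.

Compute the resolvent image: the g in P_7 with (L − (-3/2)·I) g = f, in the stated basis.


write g with unknown coordinates in the stated basis and equate coefficients in (L − (-3/2)·I) g = f
solving from the highest basis element down gives g = (2/3)x^7 - (224/3)x^5 + (560/3)x^4 + 3640x^3 - (34720/3)x^2 - (141064/3)x + 775564/9
check: L g = 112x^5 - 280x^4 - 5460x^3 + 17360x^2 + 70532x - 387800/3
so L g − (-3/2)·g = x^7 - 6 = f ✓

the image equals g(x) = (2/3)x^7 - (224/3)x^5 + (560/3)x^4 + 3640x^3 - (34720/3)x^2 - (141064/3)x + 775564/9


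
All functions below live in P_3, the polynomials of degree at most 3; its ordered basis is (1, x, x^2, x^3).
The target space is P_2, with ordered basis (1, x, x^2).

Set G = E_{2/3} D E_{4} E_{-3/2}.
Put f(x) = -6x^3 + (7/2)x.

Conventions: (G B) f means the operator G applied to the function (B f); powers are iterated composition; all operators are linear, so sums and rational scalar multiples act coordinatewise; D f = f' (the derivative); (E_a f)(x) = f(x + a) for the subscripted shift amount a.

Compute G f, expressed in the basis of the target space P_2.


the result is g(x) = -18x^2 - 114x - 177

E_{-3/2} f = -6x^3 + 27x^2 - 37x + 15
E_{4} E_{-3/2} f = -6x^3 - 45x^2 - 109x - 85
D (E_{4} E_{-3/2}) f = -18x^2 - 90x - 109
E_{2/3} D (E_{4} E_{-3/2}) f = -18x^2 - 114x - 177


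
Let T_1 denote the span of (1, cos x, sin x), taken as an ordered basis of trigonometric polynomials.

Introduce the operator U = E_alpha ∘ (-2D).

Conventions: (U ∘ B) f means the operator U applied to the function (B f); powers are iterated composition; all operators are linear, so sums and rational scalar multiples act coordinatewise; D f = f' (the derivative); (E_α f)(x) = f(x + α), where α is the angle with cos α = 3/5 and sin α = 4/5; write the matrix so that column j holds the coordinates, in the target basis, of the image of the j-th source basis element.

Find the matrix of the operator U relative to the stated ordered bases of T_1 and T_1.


image of 1: 0
image of cos x: (8/5)cos x + (6/5)sin x
image of sin x: -(6/5)cos x + (8/5)sin x
each image's coordinates form column j of the matrix

the matrix is [[0, 0, 0]; [0, 8/5, -6/5]; [0, 6/5, 8/5]] (rows listed top to bottom)


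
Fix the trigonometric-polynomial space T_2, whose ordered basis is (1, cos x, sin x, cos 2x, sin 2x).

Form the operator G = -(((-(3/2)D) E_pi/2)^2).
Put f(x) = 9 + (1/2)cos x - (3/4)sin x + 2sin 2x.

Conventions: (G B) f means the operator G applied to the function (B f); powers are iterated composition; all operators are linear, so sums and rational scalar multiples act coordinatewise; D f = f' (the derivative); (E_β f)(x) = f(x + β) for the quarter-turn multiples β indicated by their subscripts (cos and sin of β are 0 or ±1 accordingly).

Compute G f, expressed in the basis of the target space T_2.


E_pi/2 f = 9 - (3/4)cos x - (1/2)sin x - 2sin 2x
D E_pi/2 f = -(1/2)cos x + (3/4)sin x - 4cos 2x
(-(3/2)D) E_pi/2 f = (3/4)cos x - (9/8)sin x + 6cos 2x
E_pi/2 ((-(3/2)D) E_pi/2) f = -(9/8)cos x - (3/4)sin x - 6cos 2x
D E_pi/2 ((-(3/2)D) E_pi/2) f = -(3/4)cos x + (9/8)sin x + 12sin 2x
(-(3/2)D) E_pi/2 ((-(3/2)D) E_pi/2) f = (9/8)cos x - (27/16)sin x - 18sin 2x
(-(((-(3/2)D) E_pi/2)^2)) f = -(9/8)cos x + (27/16)sin x + 18sin 2x

the image equals g(x) = -(9/8)cos x + (27/16)sin x + 18sin 2x


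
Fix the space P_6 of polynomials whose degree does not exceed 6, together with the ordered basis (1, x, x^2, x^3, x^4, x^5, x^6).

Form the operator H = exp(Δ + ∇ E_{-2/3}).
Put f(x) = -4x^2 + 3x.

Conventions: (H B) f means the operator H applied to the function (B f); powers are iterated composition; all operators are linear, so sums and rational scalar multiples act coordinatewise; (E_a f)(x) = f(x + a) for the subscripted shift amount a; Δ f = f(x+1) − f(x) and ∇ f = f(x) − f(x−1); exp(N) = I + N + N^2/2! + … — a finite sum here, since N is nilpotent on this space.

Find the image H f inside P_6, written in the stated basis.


the result is g(x) = -4x^2 - 13x - 14/3

order-1 term: -16x + 34/3
order-2 term: -16
the series for exp(Δ + ∇ E_{-2/3}) f terminates at order 2
exp(Δ + ∇ E_{-2/3}) f = -4x^2 - 13x - 14/3


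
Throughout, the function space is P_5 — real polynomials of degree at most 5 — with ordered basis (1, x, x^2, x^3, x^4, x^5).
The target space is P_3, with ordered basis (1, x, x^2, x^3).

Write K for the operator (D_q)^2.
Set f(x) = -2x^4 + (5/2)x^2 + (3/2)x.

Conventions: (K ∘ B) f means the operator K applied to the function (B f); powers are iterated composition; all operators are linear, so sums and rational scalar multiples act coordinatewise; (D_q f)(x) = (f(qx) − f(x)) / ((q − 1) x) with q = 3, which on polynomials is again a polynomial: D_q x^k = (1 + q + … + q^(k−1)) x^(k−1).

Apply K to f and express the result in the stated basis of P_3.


g(x) = -1040x^2 + 10

D_q f = -80x^3 + 10x + 3/2
D_q D_q f = -1040x^2 + 10


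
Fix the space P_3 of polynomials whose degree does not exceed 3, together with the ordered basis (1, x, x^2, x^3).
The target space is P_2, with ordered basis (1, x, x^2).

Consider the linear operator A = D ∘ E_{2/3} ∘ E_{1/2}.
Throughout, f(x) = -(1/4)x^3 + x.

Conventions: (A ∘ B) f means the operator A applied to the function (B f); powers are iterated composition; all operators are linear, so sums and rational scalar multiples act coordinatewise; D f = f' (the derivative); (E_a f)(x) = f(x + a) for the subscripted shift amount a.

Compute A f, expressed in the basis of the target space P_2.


E_{1/2} f = -(1/4)x^3 - (3/8)x^2 + (13/16)x + 15/32
E_{2/3} E_{1/2} f = -(1/4)x^3 - (7/8)x^2 - (1/48)x + 665/864
D E_{2/3} E_{1/2} f = -(3/4)x^2 - (7/4)x - 1/48

g(x) = -(3/4)x^2 - (7/4)x - 1/48


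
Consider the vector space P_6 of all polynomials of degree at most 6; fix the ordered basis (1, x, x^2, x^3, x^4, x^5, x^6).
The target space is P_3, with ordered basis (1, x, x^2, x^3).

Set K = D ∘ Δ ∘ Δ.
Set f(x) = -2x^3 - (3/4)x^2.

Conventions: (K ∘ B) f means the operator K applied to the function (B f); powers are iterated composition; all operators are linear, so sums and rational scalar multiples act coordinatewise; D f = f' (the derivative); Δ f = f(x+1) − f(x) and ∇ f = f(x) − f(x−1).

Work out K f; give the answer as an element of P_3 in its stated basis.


the result is g(x) = -12

Δ f = -6x^2 - (15/2)x - 11/4
Δ Δ f = -12x - 27/2
D Δ Δ f = -12


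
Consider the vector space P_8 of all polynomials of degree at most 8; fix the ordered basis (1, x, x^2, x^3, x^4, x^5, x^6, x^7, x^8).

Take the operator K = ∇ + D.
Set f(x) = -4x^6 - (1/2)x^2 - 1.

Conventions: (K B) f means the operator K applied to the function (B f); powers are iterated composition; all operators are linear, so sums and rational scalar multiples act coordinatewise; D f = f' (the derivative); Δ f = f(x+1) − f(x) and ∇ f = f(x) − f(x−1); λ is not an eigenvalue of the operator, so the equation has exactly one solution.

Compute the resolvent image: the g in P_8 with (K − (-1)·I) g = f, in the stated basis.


write g with unknown coordinates in the stated basis and equate coefficients in (K − (-1)·I) g = f
solving from the highest basis element down gives g = -4x^6 + 48x^5 - 540x^4 + 4880x^3 - (66121/2)x^2 + 149306x - 674291/2
check: K g = -48x^5 + 540x^4 - 4880x^3 + 33060x^2 - 149306x + 674289/2
so K g − (-1)·g = -4x^6 - (1/2)x^2 - 1 = f ✓

the image equals g(x) = -4x^6 + 48x^5 - 540x^4 + 4880x^3 - (66121/2)x^2 + 149306x - 674291/2
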